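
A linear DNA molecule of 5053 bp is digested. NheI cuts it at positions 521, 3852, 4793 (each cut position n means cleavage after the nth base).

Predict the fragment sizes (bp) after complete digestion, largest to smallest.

3331, 941, 521, 260 bp

Linear molecule, 3 cuts → 4 fragments:
  521 − 0 = 521 bp
  3852 − 521 = 3331 bp
  4793 − 3852 = 941 bp
  5053 − 4793 = 260 bp
Sorted largest to smallest: 3331, 941, 521, 260 bp.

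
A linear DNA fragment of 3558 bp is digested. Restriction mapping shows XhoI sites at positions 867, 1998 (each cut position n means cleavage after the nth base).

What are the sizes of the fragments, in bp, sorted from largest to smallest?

Linear molecule, 2 cuts → 3 fragments:
  867 − 0 = 867 bp
  1998 − 867 = 1131 bp
  3558 − 1998 = 1560 bp
Sorted largest to smallest: 1560, 1131, 867 bp.

1560, 1131, 867 bp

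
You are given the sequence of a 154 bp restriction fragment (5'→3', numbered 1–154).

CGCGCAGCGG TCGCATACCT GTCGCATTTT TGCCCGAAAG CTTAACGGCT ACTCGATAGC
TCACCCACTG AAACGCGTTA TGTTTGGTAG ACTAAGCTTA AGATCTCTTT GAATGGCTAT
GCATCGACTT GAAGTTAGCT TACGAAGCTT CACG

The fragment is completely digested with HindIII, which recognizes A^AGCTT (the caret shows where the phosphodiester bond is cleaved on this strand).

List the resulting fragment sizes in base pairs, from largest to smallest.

56, 51, 38, 9 bp

HindIII sites (AAGCTT) start at positions 38, 94, 145.
HindIII cuts after the first base of each site, so after positions 38, 94, 145.
Linear molecule, 3 cuts → 4 fragments:
  1–38 → 38 bp
  39–94 → 56 bp
  95–145 → 51 bp
  146–154 → 9 bp
Sorted largest to smallest: 56, 51, 38, 9 bp.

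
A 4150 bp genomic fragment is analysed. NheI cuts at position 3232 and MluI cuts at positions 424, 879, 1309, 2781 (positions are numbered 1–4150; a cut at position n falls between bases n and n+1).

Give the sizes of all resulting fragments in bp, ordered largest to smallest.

1472, 918, 455, 451, 430, 424 bp

Combined cut positions (sorted): 424, 879, 1309, 2781, 3232.
Linear molecule, 5 cuts → 6 fragments:
  424 − 0 = 424 bp
  879 − 424 = 455 bp
  1309 − 879 = 430 bp
  2781 − 1309 = 1472 bp
  3232 − 2781 = 451 bp
  4150 − 3232 = 918 bp
Sorted largest to smallest: 1472, 918, 455, 451, 430, 424 bp.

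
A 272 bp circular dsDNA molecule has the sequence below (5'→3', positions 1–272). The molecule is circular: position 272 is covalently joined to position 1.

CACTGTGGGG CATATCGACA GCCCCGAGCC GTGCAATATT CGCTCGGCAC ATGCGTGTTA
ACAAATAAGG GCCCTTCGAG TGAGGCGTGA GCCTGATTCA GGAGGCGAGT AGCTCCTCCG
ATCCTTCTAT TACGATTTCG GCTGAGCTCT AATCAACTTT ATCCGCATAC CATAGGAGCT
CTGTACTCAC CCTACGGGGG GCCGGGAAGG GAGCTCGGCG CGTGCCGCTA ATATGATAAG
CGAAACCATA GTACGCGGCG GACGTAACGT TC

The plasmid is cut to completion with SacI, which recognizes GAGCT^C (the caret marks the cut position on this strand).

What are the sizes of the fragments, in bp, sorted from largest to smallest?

205, 35, 32 bp

SacI sites (GAGCTC) start at positions 144, 176, 211.
SacI cuts after base 5 of each site (before the last base), so after positions 148, 180, 215.
Circular molecule, 3 cuts → 3 fragments:
  149–180 → 32 bp
  181–215 → 35 bp
  216–272 then 1–148 → 57 + 148 = 205 bp
Sorted largest to smallest: 205, 35, 32 bp.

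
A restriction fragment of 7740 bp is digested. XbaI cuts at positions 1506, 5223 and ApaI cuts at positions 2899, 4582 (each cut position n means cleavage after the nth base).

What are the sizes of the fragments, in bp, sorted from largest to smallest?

2517, 1683, 1506, 1393, 641 bp

Combined cut positions (sorted): 1506, 2899, 4582, 5223.
Linear molecule, 4 cuts → 5 fragments:
  1506 − 0 = 1506 bp
  2899 − 1506 = 1393 bp
  4582 − 2899 = 1683 bp
  5223 − 4582 = 641 bp
  7740 − 5223 = 2517 bp
Sorted largest to smallest: 2517, 1683, 1506, 1393, 641 bp.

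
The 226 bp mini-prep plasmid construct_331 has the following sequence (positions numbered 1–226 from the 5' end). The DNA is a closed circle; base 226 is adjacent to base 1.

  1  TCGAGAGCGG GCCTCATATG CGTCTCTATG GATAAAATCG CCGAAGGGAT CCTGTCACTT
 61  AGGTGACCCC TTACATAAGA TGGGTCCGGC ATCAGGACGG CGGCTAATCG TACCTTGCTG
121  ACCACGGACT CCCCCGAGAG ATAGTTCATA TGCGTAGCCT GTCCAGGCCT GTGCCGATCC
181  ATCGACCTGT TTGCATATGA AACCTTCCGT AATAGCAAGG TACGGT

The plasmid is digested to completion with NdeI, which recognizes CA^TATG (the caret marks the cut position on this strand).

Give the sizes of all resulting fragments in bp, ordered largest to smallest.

NdeI sites (CATATG) start at positions 15, 147, 194.
NdeI cuts after base 2 of each site, so after positions 16, 148, 195.
Circular molecule, 3 cuts → 3 fragments:
  17–148 → 132 bp
  149–195 → 47 bp
  196–226 then 1–16 → 31 + 16 = 47 bp
Sorted largest to smallest: 132, 47, 47 bp.

132, 47, 47 bp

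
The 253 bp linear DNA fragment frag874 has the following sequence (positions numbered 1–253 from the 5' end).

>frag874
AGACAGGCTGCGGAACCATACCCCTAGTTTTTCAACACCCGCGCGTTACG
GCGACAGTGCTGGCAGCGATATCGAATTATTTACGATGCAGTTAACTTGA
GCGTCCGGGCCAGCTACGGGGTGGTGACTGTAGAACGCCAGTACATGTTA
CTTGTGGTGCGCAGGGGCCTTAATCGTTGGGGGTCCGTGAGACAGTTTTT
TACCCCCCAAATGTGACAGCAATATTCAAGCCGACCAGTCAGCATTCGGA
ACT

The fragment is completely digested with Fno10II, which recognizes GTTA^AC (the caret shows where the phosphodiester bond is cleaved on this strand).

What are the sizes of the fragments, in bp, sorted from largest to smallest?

159, 94 bp

The Fno10II site (GTTAAC) starts at position 91.
Fno10II cuts after base 4 of each site, so after position 94.
Linear molecule, 1 cut → 2 fragments:
  1–94 → 94 bp
  95–253 → 159 bp
Sorted largest to smallest: 159, 94 bp.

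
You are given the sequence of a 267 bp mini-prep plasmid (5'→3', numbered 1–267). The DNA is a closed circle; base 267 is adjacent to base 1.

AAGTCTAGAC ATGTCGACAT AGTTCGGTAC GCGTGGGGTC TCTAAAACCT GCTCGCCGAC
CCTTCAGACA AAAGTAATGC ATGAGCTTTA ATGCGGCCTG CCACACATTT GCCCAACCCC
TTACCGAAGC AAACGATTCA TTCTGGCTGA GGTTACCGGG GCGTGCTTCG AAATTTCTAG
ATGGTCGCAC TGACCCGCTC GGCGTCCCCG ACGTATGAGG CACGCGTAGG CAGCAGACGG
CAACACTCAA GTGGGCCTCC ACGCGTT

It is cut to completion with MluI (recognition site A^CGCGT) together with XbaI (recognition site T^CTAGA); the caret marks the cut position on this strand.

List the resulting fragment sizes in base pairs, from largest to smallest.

147, 46, 39, 25, 10 bp

MluI sites (ACGCGT) start at positions 29, 222, 261.
MluI cuts after the first base of each site, so after positions 29, 222, 261.
XbaI sites (TCTAGA) start at positions 4, 176.
XbaI cuts after the first base of each site, so after positions 4, 176.
Combined cut positions: 4, 29, 176, 222, 261.
Circular molecule, 5 cuts → 5 fragments:
  5–29 → 25 bp
  30–176 → 147 bp
  177–222 → 46 bp
  223–261 → 39 bp
  262–267 then 1–4 → 6 + 4 = 10 bp
Sorted largest to smallest: 147, 46, 39, 25, 10 bp.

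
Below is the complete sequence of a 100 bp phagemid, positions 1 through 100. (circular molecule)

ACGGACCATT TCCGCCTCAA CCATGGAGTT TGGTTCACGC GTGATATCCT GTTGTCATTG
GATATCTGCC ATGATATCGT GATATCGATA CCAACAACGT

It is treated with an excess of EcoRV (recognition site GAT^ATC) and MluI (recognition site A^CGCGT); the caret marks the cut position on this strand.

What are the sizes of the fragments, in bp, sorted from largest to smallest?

EcoRV sites (GATATC) start at positions 43, 61, 73, 81.
EcoRV cuts after base 3 of each site, so after positions 45, 63, 75, 83.
The MluI site (ACGCGT) starts at position 37.
MluI cuts after the first base of each site, so after position 37.
Combined cut positions: 37, 45, 63, 75, 83.
Circular molecule, 5 cuts → 5 fragments:
  38–45 → 8 bp
  46–63 → 18 bp
  64–75 → 12 bp
  76–83 → 8 bp
  84–100 then 1–37 → 17 + 37 = 54 bp
Sorted largest to smallest: 54, 18, 12, 8, 8 bp.

54, 18, 12, 8, 8 bp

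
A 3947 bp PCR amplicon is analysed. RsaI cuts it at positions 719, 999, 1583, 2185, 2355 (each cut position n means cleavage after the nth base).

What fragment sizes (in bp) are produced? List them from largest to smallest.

Linear molecule, 5 cuts → 6 fragments:
  719 − 0 = 719 bp
  999 − 719 = 280 bp
  1583 − 999 = 584 bp
  2185 − 1583 = 602 bp
  2355 − 2185 = 170 bp
  3947 − 2355 = 1592 bp
Sorted largest to smallest: 1592, 719, 602, 584, 280, 170 bp.

1592, 719, 602, 584, 280, 170 bp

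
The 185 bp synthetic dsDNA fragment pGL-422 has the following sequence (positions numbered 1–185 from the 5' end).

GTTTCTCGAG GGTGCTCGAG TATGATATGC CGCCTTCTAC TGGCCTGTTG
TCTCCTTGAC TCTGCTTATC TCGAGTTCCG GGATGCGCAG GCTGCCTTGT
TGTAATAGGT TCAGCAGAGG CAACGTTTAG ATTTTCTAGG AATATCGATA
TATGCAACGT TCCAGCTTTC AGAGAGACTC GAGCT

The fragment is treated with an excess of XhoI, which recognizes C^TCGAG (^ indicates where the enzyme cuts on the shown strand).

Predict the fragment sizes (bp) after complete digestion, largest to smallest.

108, 55, 10, 7, 5 bp

XhoI sites (CTCGAG) start at positions 5, 15, 70, 178.
XhoI cuts after the first base of each site, so after positions 5, 15, 70, 178.
Linear molecule, 4 cuts → 5 fragments:
  1–5 → 5 bp
  6–15 → 10 bp
  16–70 → 55 bp
  71–178 → 108 bp
  179–185 → 7 bp
Sorted largest to smallest: 108, 55, 10, 7, 5 bp.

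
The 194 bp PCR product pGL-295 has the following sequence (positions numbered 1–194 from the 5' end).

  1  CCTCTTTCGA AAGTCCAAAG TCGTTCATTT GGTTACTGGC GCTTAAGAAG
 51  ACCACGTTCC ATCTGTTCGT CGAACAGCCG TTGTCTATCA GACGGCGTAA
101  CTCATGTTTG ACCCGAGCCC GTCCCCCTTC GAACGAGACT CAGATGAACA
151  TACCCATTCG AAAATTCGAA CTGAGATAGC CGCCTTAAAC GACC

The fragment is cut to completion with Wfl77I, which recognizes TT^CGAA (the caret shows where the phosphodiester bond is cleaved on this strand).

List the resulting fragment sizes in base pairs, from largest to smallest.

Wfl77I sites (TTCGAA) start at positions 6, 128, 157, 165.
Wfl77I cuts after base 2 of each site, so after positions 7, 129, 158, 166.
Linear molecule, 4 cuts → 5 fragments:
  1–7 → 7 bp
  8–129 → 122 bp
  130–158 → 29 bp
  159–166 → 8 bp
  167–194 → 28 bp
Sorted largest to smallest: 122, 29, 28, 8, 7 bp.

122, 29, 28, 8, 7 bp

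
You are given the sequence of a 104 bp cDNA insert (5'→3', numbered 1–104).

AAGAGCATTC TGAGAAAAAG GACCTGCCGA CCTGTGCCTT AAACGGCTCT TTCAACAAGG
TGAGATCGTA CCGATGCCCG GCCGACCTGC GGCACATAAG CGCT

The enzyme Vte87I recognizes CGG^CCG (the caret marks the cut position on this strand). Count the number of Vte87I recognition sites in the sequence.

1

CGGCCG occurs starting at position 79.
Vte87I cuts at 1 site.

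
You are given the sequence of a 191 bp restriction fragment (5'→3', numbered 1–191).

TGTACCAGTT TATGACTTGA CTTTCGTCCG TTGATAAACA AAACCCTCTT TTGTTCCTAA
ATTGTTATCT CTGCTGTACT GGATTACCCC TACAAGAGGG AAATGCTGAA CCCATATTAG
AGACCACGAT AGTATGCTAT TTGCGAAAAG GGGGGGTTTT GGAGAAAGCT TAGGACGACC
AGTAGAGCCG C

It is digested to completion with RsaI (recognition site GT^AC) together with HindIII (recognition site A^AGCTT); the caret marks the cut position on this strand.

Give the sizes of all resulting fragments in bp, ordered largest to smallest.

RsaI sites (GTAC) start at positions 2, 76.
RsaI cuts after base 2 of each site, so after positions 3, 77.
The HindIII site (AAGCTT) starts at position 166.
HindIII cuts after the first base of each site, so after position 166.
Combined cut positions: 3, 77, 166.
Linear molecule, 3 cuts → 4 fragments:
  1–3 → 3 bp
  4–77 → 74 bp
  78–166 → 89 bp
  167–191 → 25 bp
Sorted largest to smallest: 89, 74, 25, 3 bp.

89, 74, 25, 3 bp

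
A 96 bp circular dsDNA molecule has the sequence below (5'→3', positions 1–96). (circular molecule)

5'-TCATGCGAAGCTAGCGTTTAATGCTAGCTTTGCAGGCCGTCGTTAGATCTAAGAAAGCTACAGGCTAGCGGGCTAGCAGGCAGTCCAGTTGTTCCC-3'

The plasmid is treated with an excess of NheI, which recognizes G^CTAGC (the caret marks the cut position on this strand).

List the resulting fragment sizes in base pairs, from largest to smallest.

NheI sites (GCTAGC) start at positions 10, 23, 64, 72.
NheI cuts after the first base of each site, so after positions 10, 23, 64, 72.
Circular molecule, 4 cuts → 4 fragments:
  11–23 → 13 bp
  24–64 → 41 bp
  65–72 → 8 bp
  73–96 then 1–10 → 24 + 10 = 34 bp
Sorted largest to smallest: 41, 34, 13, 8 bp.

41, 34, 13, 8 bp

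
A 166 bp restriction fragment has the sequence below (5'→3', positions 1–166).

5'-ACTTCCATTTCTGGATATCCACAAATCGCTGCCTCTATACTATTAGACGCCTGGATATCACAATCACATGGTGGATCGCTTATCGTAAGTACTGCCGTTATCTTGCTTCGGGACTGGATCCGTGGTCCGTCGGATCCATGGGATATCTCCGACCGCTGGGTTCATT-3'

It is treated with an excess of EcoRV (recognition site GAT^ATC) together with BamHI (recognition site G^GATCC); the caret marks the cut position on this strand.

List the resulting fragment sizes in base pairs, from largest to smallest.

EcoRV sites (GATATC) start at positions 14, 54, 142.
EcoRV cuts after base 3 of each site, so after positions 16, 56, 144.
BamHI sites (GGATCC) start at positions 116, 132.
BamHI cuts after the first base of each site, so after positions 116, 132.
Combined cut positions: 16, 56, 116, 132, 144.
Linear molecule, 5 cuts → 6 fragments:
  1–16 → 16 bp
  17–56 → 40 bp
  57–116 → 60 bp
  117–132 → 16 bp
  133–144 → 12 bp
  145–166 → 22 bp
Sorted largest to smallest: 60, 40, 22, 16, 16, 12 bp.

60, 40, 22, 16, 16, 12 bp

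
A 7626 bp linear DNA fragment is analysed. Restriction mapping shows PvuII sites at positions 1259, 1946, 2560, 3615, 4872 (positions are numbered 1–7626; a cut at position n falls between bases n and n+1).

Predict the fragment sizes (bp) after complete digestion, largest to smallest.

Linear molecule, 5 cuts → 6 fragments:
  1259 − 0 = 1259 bp
  1946 − 1259 = 687 bp
  2560 − 1946 = 614 bp
  3615 − 2560 = 1055 bp
  4872 − 3615 = 1257 bp
  7626 − 4872 = 2754 bp
Sorted largest to smallest: 2754, 1259, 1257, 1055, 687, 614 bp.

2754, 1259, 1257, 1055, 687, 614 bp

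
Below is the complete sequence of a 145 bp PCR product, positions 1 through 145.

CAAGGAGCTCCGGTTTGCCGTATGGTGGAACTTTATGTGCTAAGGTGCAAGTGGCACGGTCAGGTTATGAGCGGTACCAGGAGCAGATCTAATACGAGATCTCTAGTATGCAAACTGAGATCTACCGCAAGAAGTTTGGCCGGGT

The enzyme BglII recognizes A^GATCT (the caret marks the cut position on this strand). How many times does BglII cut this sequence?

AGATCT occurs starting at positions 85, 97, 118.
BglII cuts at 3 sites.

3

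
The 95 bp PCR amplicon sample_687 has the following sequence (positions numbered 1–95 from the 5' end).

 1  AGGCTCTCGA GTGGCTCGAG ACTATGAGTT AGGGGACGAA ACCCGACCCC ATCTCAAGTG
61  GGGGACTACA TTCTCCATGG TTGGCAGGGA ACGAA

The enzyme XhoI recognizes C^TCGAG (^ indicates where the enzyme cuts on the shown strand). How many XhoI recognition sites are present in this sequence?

2

CTCGAG occurs starting at positions 6, 15.
XhoI cuts at 2 sites.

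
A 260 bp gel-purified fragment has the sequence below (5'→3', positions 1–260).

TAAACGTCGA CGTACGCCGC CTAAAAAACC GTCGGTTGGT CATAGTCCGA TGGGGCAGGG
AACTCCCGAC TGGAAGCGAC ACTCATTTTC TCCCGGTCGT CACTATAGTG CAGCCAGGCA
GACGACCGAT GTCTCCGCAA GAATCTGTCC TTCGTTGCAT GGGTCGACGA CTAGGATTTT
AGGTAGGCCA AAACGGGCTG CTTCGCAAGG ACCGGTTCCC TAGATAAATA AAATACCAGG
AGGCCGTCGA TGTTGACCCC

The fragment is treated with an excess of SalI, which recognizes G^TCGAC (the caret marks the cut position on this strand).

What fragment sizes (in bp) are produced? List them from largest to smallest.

157, 97, 6 bp

SalI sites (GTCGAC) start at positions 6, 163.
SalI cuts after the first base of each site, so after positions 6, 163.
Linear molecule, 2 cuts → 3 fragments:
  1–6 → 6 bp
  7–163 → 157 bp
  164–260 → 97 bp
Sorted largest to smallest: 157, 97, 6 bp.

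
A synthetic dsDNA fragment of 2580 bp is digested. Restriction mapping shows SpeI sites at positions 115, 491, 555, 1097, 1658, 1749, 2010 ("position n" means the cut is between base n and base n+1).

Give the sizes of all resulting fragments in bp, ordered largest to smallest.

Linear molecule, 7 cuts → 8 fragments:
  115 − 0 = 115 bp
  491 − 115 = 376 bp
  555 − 491 = 64 bp
  1097 − 555 = 542 bp
  1658 − 1097 = 561 bp
  1749 − 1658 = 91 bp
  2010 − 1749 = 261 bp
  2580 − 2010 = 570 bp
Sorted largest to smallest: 570, 561, 542, 376, 261, 115, 91, 64 bp.

570, 561, 542, 376, 261, 115, 91, 64 bp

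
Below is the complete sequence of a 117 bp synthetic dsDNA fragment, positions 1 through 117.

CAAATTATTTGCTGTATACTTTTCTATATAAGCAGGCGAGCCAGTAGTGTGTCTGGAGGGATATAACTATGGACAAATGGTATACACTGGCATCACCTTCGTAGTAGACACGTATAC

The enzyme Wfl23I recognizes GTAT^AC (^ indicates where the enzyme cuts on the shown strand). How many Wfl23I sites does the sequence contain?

3

GTATAC occurs starting at positions 14, 80, 112.
Wfl23I cuts at 3 sites.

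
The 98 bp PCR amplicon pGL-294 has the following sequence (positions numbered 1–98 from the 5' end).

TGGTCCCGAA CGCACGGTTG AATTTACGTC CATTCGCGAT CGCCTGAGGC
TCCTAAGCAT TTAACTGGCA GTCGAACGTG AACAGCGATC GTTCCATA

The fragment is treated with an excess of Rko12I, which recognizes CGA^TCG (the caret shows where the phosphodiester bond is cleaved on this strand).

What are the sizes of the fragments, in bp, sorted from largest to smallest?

Rko12I sites (CGATCG) start at positions 37, 86.
Rko12I cuts after base 3 of each site, so after positions 39, 88.
Linear molecule, 2 cuts → 3 fragments:
  1–39 → 39 bp
  40–88 → 49 bp
  89–98 → 10 bp
Sorted largest to smallest: 49, 39, 10 bp.

49, 39, 10 bp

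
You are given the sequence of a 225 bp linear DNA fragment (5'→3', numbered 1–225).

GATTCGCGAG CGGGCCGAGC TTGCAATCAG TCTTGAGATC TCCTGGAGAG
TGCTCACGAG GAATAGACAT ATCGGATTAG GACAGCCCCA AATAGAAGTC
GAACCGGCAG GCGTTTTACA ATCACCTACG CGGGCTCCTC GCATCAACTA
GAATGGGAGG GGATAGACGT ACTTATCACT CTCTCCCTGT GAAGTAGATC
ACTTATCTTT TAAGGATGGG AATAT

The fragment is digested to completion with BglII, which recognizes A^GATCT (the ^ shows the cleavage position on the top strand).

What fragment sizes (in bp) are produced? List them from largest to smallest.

The BglII site (AGATCT) starts at position 36.
BglII cuts after the first base of each site, so after position 36.
Linear molecule, 1 cut → 2 fragments:
  1–36 → 36 bp
  37–225 → 189 bp
Sorted largest to smallest: 189, 36 bp.

189, 36 bp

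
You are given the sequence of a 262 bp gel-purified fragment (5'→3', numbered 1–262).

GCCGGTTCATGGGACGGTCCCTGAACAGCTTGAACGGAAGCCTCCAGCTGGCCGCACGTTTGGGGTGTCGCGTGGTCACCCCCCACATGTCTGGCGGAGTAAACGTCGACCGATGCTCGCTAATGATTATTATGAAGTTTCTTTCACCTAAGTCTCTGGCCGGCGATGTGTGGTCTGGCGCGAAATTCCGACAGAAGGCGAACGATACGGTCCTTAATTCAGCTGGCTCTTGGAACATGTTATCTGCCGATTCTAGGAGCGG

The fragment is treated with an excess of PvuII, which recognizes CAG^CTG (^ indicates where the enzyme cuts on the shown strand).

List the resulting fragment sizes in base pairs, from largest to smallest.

PvuII sites (CAGCTG) start at positions 45, 220.
PvuII cuts after base 3 of each site, so after positions 47, 222.
Linear molecule, 2 cuts → 3 fragments:
  1–47 → 47 bp
  48–222 → 175 bp
  223–262 → 40 bp
Sorted largest to smallest: 175, 47, 40 bp.

175, 47, 40 bp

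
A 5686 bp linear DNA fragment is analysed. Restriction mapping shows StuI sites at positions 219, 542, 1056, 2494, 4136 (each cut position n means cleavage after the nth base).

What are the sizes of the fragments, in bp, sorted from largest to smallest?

1642, 1550, 1438, 514, 323, 219 bp

Linear molecule, 5 cuts → 6 fragments:
  219 − 0 = 219 bp
  542 − 219 = 323 bp
  1056 − 542 = 514 bp
  2494 − 1056 = 1438 bp
  4136 − 2494 = 1642 bp
  5686 − 4136 = 1550 bp
Sorted largest to smallest: 1642, 1550, 1438, 514, 323, 219 bp.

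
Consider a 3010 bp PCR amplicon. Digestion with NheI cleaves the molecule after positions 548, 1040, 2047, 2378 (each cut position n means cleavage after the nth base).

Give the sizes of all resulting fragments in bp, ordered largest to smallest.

Linear molecule, 4 cuts → 5 fragments:
  548 − 0 = 548 bp
  1040 − 548 = 492 bp
  2047 − 1040 = 1007 bp
  2378 − 2047 = 331 bp
  3010 − 2378 = 632 bp
Sorted largest to smallest: 1007, 632, 548, 492, 331 bp.

1007, 632, 548, 492, 331 bp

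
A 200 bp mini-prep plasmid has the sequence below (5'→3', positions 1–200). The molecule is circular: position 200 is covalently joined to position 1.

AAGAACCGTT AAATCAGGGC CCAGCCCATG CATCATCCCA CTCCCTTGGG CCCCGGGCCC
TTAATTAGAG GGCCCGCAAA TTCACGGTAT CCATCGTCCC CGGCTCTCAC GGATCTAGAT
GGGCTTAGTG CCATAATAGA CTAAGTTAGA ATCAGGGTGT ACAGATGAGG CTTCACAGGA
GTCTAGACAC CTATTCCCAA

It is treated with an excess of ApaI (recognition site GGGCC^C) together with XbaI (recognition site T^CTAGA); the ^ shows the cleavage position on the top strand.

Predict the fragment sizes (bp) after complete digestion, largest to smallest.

68, 40, 39, 31, 15, 7 bp

ApaI sites (GGGCCC) start at positions 17, 48, 55, 70.
ApaI cuts after base 5 of each site (before the last base), so after positions 21, 52, 59, 74.
XbaI sites (TCTAGA) start at positions 114, 182.
XbaI cuts after the first base of each site, so after positions 114, 182.
Combined cut positions: 21, 52, 59, 74, 114, 182.
Circular molecule, 6 cuts → 6 fragments:
  22–52 → 31 bp
  53–59 → 7 bp
  60–74 → 15 bp
  75–114 → 40 bp
  115–182 → 68 bp
  183–200 then 1–21 → 18 + 21 = 39 bp
Sorted largest to smallest: 68, 40, 39, 31, 15, 7 bp.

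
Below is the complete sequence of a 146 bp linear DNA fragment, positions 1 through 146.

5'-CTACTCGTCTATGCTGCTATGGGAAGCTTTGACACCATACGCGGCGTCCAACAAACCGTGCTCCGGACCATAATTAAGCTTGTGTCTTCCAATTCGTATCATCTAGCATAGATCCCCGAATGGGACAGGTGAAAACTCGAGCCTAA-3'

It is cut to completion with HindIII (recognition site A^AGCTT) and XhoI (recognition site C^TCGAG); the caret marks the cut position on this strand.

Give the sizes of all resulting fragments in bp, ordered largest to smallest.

HindIII sites (AAGCTT) start at positions 24, 76.
HindIII cuts after the first base of each site, so after positions 24, 76.
The XhoI site (CTCGAG) starts at position 136.
XhoI cuts after the first base of each site, so after position 136.
Combined cut positions: 24, 76, 136.
Linear molecule, 3 cuts → 4 fragments:
  1–24 → 24 bp
  25–76 → 52 bp
  77–136 → 60 bp
  137–146 → 10 bp
Sorted largest to smallest: 60, 52, 24, 10 bp.

60, 52, 24, 10 bp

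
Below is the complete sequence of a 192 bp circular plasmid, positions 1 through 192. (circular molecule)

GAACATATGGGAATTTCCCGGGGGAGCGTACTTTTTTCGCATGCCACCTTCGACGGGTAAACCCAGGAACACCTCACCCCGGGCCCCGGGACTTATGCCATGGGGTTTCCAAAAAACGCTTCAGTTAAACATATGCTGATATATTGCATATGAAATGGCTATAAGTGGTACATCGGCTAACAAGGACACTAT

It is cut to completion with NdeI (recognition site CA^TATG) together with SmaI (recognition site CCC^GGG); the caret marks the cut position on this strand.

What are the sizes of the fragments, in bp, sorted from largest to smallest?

NdeI sites (CATATG) start at positions 4, 130, 147.
NdeI cuts after base 2 of each site, so after positions 5, 131, 148.
SmaI sites (CCCGGG) start at positions 17, 78, 85.
SmaI cuts after base 3 of each site, so after positions 19, 80, 87.
Combined cut positions: 5, 19, 80, 87, 131, 148.
Circular molecule, 6 cuts → 6 fragments:
  6–19 → 14 bp
  20–80 → 61 bp
  81–87 → 7 bp
  88–131 → 44 bp
  132–148 → 17 bp
  149–192 then 1–5 → 44 + 5 = 49 bp
Sorted largest to smallest: 61, 49, 44, 17, 14, 7 bp.

61, 49, 44, 17, 14, 7 bp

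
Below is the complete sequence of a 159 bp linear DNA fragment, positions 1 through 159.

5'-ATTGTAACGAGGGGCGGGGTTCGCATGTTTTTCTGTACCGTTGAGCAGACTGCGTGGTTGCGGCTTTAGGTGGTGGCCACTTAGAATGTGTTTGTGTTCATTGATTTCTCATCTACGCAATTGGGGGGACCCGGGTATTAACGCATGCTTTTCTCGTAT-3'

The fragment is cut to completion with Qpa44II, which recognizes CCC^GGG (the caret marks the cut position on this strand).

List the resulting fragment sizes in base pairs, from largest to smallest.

132, 27 bp

The Qpa44II site (CCCGGG) starts at position 130.
Qpa44II cuts after base 3 of each site, so after position 132.
Linear molecule, 1 cut → 2 fragments:
  1–132 → 132 bp
  133–159 → 27 bp
Sorted largest to smallest: 132, 27 bp.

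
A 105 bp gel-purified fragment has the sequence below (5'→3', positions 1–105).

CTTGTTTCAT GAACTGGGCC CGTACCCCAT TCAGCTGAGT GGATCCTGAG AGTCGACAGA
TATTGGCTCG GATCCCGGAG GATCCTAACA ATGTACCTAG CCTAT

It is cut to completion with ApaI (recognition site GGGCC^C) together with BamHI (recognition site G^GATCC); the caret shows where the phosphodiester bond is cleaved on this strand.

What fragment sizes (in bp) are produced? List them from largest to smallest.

29, 25, 21, 20, 10 bp

The ApaI site (GGGCCC) starts at position 16.
ApaI cuts after base 5 of each site (before the last base), so after position 20.
BamHI sites (GGATCC) start at positions 41, 70, 80.
BamHI cuts after the first base of each site, so after positions 41, 70, 80.
Combined cut positions: 20, 41, 70, 80.
Linear molecule, 4 cuts → 5 fragments:
  1–20 → 20 bp
  21–41 → 21 bp
  42–70 → 29 bp
  71–80 → 10 bp
  81–105 → 25 bp
Sorted largest to smallest: 29, 25, 21, 20, 10 bp.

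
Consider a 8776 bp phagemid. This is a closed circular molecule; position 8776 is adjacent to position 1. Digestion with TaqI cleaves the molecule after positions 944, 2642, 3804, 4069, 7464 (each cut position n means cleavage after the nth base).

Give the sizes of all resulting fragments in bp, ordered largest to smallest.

Circular molecule, 5 cuts → 5 fragments:
  2642 − 944 = 1698 bp
  3804 − 2642 = 1162 bp
  4069 − 3804 = 265 bp
  7464 − 4069 = 3395 bp
  wrap: 8776 − 7464 + 944 = 2256 bp
Sorted largest to smallest: 3395, 2256, 1698, 1162, 265 bp.

3395, 2256, 1698, 1162, 265 bp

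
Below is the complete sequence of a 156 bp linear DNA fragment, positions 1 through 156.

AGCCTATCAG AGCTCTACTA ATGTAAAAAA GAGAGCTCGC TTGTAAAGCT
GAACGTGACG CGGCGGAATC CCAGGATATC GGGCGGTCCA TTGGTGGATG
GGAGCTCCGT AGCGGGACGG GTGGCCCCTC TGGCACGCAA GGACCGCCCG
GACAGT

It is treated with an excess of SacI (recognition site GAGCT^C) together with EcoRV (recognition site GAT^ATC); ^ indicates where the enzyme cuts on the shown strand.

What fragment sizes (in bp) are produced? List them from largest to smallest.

SacI sites (GAGCTC) start at positions 10, 33, 102.
SacI cuts after base 5 of each site (before the last base), so after positions 14, 37, 106.
The EcoRV site (GATATC) starts at position 75.
EcoRV cuts after base 3 of each site, so after position 77.
Combined cut positions: 14, 37, 77, 106.
Linear molecule, 4 cuts → 5 fragments:
  1–14 → 14 bp
  15–37 → 23 bp
  38–77 → 40 bp
  78–106 → 29 bp
  107–156 → 50 bp
Sorted largest to smallest: 50, 40, 29, 23, 14 bp.

50, 40, 29, 23, 14 bp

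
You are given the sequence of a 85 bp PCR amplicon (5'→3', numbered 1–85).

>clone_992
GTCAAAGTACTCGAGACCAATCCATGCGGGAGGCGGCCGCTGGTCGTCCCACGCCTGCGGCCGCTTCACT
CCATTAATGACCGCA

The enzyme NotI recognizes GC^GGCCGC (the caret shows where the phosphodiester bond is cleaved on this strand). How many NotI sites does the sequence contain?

GCGGCCGC occurs starting at positions 33, 57.
NotI cuts at 2 sites.

2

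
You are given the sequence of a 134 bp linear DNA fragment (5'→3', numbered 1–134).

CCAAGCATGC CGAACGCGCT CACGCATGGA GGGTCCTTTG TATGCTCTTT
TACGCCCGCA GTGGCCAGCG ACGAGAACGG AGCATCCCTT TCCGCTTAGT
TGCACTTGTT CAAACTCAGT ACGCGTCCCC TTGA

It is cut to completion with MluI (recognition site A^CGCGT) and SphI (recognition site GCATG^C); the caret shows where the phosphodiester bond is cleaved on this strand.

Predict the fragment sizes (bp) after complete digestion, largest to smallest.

The MluI site (ACGCGT) starts at position 121.
MluI cuts after the first base of each site, so after position 121.
The SphI site (GCATGC) starts at position 5.
SphI cuts after base 5 of each site (before the last base), so after position 9.
Combined cut positions: 9, 121.
Linear molecule, 2 cuts → 3 fragments:
  1–9 → 9 bp
  10–121 → 112 bp
  122–134 → 13 bp
Sorted largest to smallest: 112, 13, 9 bp.

112, 13, 9 bp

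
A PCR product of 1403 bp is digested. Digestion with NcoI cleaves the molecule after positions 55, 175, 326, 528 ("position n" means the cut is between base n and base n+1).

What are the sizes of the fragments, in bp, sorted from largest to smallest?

Linear molecule, 4 cuts → 5 fragments:
  55 − 0 = 55 bp
  175 − 55 = 120 bp
  326 − 175 = 151 bp
  528 − 326 = 202 bp
  1403 − 528 = 875 bp
Sorted largest to smallest: 875, 202, 151, 120, 55 bp.

875, 202, 151, 120, 55 bp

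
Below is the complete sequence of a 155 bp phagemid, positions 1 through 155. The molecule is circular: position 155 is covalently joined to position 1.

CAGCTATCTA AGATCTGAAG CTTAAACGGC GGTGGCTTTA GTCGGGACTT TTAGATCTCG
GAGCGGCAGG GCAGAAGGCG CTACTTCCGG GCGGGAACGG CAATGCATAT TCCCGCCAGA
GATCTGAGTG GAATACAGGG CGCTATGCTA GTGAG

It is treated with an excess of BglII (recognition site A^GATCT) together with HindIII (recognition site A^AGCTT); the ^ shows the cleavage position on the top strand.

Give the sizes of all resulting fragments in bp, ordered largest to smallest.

67, 46, 35, 7 bp

BglII sites (AGATCT) start at positions 11, 53, 120.
BglII cuts after the first base of each site, so after positions 11, 53, 120.
The HindIII site (AAGCTT) starts at position 18.
HindIII cuts after the first base of each site, so after position 18.
Combined cut positions: 11, 18, 53, 120.
Circular molecule, 4 cuts → 4 fragments:
  12–18 → 7 bp
  19–53 → 35 bp
  54–120 → 67 bp
  121–155 then 1–11 → 35 + 11 = 46 bp
Sorted largest to smallest: 67, 46, 35, 7 bp.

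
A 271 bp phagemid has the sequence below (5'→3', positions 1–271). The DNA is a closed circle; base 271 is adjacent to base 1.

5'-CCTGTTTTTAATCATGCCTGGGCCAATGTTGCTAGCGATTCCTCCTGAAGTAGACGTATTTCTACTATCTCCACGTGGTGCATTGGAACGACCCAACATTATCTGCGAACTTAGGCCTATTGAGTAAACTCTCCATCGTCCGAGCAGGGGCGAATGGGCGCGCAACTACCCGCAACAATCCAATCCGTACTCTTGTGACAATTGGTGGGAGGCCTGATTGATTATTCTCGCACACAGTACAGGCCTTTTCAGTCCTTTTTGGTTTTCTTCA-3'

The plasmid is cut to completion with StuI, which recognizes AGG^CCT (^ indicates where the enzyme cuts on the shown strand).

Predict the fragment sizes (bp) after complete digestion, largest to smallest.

StuI sites (AGGCCT) start at positions 113, 210, 241.
StuI cuts after base 3 of each site, so after positions 115, 212, 243.
Circular molecule, 3 cuts → 3 fragments:
  116–212 → 97 bp
  213–243 → 31 bp
  244–271 then 1–115 → 28 + 115 = 143 bp
Sorted largest to smallest: 143, 97, 31 bp.

143, 97, 31 bp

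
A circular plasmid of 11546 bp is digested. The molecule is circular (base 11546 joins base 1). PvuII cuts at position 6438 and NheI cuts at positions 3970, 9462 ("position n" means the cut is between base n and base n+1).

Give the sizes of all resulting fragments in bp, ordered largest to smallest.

6054, 3024, 2468 bp

Combined cut positions (sorted): 3970, 6438, 9462.
Circular molecule, 3 cuts → 3 fragments:
  6438 − 3970 = 2468 bp
  9462 − 6438 = 3024 bp
  wrap: 11546 − 9462 + 3970 = 6054 bp
Sorted largest to smallest: 6054, 3024, 2468 bp.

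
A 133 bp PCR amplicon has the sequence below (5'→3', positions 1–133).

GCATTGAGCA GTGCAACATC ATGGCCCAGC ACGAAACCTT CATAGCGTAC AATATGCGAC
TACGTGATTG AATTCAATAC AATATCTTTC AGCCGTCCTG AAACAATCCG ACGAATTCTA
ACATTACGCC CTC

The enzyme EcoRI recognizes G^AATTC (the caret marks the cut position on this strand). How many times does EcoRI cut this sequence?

2

GAATTC occurs starting at positions 70, 113.
EcoRI cuts at 2 sites.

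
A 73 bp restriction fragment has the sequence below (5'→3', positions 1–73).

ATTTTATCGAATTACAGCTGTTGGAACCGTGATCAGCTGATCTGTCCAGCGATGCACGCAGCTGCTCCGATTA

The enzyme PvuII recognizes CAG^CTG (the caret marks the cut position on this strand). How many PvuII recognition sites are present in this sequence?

CAGCTG occurs starting at positions 15, 34, 59.
PvuII cuts at 3 sites.

3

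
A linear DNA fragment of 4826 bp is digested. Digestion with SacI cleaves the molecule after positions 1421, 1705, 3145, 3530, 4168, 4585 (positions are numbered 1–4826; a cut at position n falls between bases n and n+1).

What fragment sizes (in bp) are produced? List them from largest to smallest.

1440, 1421, 638, 417, 385, 284, 241 bp

Linear molecule, 6 cuts → 7 fragments:
  1421 − 0 = 1421 bp
  1705 − 1421 = 284 bp
  3145 − 1705 = 1440 bp
  3530 − 3145 = 385 bp
  4168 − 3530 = 638 bp
  4585 − 4168 = 417 bp
  4826 − 4585 = 241 bp
Sorted largest to smallest: 1440, 1421, 638, 417, 385, 284, 241 bp.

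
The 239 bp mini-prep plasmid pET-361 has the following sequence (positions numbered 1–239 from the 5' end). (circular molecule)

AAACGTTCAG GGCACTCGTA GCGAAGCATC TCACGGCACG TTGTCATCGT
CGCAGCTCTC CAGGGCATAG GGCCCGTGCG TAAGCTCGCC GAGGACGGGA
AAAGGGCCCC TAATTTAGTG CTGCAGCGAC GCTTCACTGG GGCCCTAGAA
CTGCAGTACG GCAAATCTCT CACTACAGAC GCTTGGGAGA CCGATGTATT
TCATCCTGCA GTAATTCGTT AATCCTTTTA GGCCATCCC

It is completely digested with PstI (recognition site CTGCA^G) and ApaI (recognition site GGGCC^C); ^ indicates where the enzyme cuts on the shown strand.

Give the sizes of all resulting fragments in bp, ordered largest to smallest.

103, 55, 34, 19, 17, 11 bp

PstI sites (CTGCAG) start at positions 121, 151, 206.
PstI cuts after base 5 of each site (before the last base), so after positions 125, 155, 210.
ApaI sites (GGGCCC) start at positions 70, 104, 140.
ApaI cuts after base 5 of each site (before the last base), so after positions 74, 108, 144.
Combined cut positions: 74, 108, 125, 144, 155, 210.
Circular molecule, 6 cuts → 6 fragments:
  75–108 → 34 bp
  109–125 → 17 bp
  126–144 → 19 bp
  145–155 → 11 bp
  156–210 → 55 bp
  211–239 then 1–74 → 29 + 74 = 103 bp
Sorted largest to smallest: 103, 55, 34, 19, 17, 11 bp.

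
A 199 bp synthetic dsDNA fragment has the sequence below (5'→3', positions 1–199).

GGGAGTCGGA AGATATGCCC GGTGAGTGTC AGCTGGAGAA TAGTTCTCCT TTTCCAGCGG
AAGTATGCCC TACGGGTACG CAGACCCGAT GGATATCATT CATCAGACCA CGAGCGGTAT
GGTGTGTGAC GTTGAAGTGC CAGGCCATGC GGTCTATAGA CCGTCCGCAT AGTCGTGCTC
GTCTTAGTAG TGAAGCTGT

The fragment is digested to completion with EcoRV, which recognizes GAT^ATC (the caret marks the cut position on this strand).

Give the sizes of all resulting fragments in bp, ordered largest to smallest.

105, 94 bp

The EcoRV site (GATATC) starts at position 92.
EcoRV cuts after base 3 of each site, so after position 94.
Linear molecule, 1 cut → 2 fragments:
  1–94 → 94 bp
  95–199 → 105 bp
Sorted largest to smallest: 105, 94 bp.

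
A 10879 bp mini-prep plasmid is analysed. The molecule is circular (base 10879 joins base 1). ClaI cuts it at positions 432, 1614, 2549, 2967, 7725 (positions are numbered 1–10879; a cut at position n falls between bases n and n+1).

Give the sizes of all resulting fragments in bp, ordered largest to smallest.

Circular molecule, 5 cuts → 5 fragments:
  1614 − 432 = 1182 bp
  2549 − 1614 = 935 bp
  2967 − 2549 = 418 bp
  7725 − 2967 = 4758 bp
  wrap: 10879 − 7725 + 432 = 3586 bp
Sorted largest to smallest: 4758, 3586, 1182, 935, 418 bp.

4758, 3586, 1182, 935, 418 bp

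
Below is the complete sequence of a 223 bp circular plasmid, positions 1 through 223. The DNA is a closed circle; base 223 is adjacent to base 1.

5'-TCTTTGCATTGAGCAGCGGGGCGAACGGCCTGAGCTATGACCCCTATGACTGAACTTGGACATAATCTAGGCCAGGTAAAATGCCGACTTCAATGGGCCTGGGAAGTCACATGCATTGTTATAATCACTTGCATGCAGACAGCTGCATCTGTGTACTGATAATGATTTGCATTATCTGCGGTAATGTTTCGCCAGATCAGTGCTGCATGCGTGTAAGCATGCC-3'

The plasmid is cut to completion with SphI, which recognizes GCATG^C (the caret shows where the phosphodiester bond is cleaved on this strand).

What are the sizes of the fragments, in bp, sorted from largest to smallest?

137, 74, 12 bp

SphI sites (GCATGC) start at positions 131, 205, 217.
SphI cuts after base 5 of each site (before the last base), so after positions 135, 209, 221.
Circular molecule, 3 cuts → 3 fragments:
  136–209 → 74 bp
  210–221 → 12 bp
  222–223 then 1–135 → 2 + 135 = 137 bp
Sorted largest to smallest: 137, 74, 12 bp.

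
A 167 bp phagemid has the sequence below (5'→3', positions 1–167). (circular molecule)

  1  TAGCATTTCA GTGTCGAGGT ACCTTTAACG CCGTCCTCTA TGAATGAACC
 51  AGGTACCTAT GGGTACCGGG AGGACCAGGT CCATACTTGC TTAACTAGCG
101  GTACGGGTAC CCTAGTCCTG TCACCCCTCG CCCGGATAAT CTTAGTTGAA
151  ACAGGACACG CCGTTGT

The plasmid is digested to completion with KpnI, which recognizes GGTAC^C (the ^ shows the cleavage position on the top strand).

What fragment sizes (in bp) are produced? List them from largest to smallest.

KpnI sites (GGTACC) start at positions 18, 52, 62, 106.
KpnI cuts after base 5 of each site (before the last base), so after positions 22, 56, 66, 110.
Circular molecule, 4 cuts → 4 fragments:
  23–56 → 34 bp
  57–66 → 10 bp
  67–110 → 44 bp
  111–167 then 1–22 → 57 + 22 = 79 bp
Sorted largest to smallest: 79, 44, 34, 10 bp.

79, 44, 34, 10 bp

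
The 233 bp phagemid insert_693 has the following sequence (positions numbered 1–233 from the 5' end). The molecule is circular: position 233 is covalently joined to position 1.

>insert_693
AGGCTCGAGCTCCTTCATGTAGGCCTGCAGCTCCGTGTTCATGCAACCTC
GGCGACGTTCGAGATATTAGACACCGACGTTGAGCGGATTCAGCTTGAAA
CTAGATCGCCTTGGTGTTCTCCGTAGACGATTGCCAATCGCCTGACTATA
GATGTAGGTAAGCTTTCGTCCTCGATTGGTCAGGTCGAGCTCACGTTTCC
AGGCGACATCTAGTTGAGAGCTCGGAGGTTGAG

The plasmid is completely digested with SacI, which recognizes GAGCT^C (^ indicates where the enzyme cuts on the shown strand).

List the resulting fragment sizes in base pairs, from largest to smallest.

SacI sites (GAGCTC) start at positions 7, 187, 218.
SacI cuts after base 5 of each site (before the last base), so after positions 11, 191, 222.
Circular molecule, 3 cuts → 3 fragments:
  12–191 → 180 bp
  192–222 → 31 bp
  223–233 then 1–11 → 11 + 11 = 22 bp
Sorted largest to smallest: 180, 31, 22 bp.

180, 31, 22 bp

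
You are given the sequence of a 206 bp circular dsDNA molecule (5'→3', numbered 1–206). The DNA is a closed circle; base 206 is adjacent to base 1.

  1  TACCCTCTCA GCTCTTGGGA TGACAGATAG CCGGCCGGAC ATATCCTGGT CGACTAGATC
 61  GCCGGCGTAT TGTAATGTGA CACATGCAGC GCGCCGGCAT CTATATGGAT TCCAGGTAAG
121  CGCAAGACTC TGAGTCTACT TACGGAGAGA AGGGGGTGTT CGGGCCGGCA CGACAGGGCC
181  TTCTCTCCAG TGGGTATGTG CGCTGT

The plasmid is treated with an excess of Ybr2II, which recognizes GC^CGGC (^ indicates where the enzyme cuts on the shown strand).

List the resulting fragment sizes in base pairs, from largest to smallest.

Ybr2II sites (GCCGGC) start at positions 30, 61, 93, 164.
Ybr2II cuts after base 2 of each site, so after positions 31, 62, 94, 165.
Circular molecule, 4 cuts → 4 fragments:
  32–62 → 31 bp
  63–94 → 32 bp
  95–165 → 71 bp
  166–206 then 1–31 → 41 + 31 = 72 bp
Sorted largest to smallest: 72, 71, 32, 31 bp.

72, 71, 32, 31 bp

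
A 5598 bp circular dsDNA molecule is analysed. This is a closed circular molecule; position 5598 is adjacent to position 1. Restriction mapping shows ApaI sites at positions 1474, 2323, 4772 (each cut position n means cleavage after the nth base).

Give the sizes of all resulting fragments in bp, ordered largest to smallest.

2449, 2300, 849 bp

Circular molecule, 3 cuts → 3 fragments:
  2323 − 1474 = 849 bp
  4772 − 2323 = 2449 bp
  wrap: 5598 − 4772 + 1474 = 2300 bp
Sorted largest to smallest: 2449, 2300, 849 bp.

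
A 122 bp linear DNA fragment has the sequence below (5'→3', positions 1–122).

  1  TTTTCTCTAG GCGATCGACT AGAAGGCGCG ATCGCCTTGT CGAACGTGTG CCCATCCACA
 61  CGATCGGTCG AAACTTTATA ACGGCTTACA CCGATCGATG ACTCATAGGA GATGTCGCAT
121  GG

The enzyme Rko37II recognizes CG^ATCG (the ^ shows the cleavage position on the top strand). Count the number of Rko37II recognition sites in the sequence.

CGATCG occurs starting at positions 12, 29, 61, 92.
Rko37II cuts at 4 sites.

4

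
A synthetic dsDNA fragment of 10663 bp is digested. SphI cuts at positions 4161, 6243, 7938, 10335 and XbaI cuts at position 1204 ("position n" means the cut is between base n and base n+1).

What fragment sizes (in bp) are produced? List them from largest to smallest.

Combined cut positions (sorted): 1204, 4161, 6243, 7938, 10335.
Linear molecule, 5 cuts → 6 fragments:
  1204 − 0 = 1204 bp
  4161 − 1204 = 2957 bp
  6243 − 4161 = 2082 bp
  7938 − 6243 = 1695 bp
  10335 − 7938 = 2397 bp
  10663 − 10335 = 328 bp
Sorted largest to smallest: 2957, 2397, 2082, 1695, 1204, 328 bp.

2957, 2397, 2082, 1695, 1204, 328 bp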